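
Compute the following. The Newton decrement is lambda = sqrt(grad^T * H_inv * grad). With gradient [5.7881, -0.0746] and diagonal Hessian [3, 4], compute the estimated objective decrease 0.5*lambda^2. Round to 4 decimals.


Step 1: H is diagonal, so H^(-1) * g = [1.9294, -0.0187].
Step 2: g^T H^(-1) g = sum_i g_i^2 / H_ii
  = (5.7881)^2/3 + (-0.0746)^2/4
  = 11.1674 + 0.0014 = 11.1688
Step 3: Objective decrease = 0.5 * g^T H^(-1) g = 5.5844


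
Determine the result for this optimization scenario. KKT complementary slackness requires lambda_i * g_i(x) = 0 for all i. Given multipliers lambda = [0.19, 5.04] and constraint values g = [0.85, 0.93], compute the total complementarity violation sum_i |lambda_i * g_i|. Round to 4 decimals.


KKT complementary slackness check:
lambda_1 * g_1 = 0.19 * 0.85 = 0.1615
lambda_2 * g_2 = 5.04 * 0.93 = 4.6872
Total violation = 0.1615 + 4.6872 = 4.8487


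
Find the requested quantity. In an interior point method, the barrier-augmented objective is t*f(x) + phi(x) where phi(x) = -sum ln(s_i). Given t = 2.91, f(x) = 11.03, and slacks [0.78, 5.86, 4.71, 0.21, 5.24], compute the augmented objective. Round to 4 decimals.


Step 1: Compute log-barrier.
ln values: [-0.2485, 1.7681, 1.5497, -1.5606, 1.6563]
phi = -(-0.2485 + 1.7681 + 1.5497 - 1.5606 + 1.6563) = -3.165
Step 2: Compute augmented objective.
t*f(x) = 2.91*11.03 = 32.0973
Total = 32.0973 - 3.165 = 28.9323


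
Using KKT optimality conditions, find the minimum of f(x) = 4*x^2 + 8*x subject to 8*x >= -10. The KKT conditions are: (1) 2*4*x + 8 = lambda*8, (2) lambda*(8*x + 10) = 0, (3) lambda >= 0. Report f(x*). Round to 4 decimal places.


Step 1: Try lambda = 0 (constraint inactive).
Stationarity: 2*4*x + 8 = 0
x* = -8/(2*4) = -1.0
Check constraint: 8*-1.0 = -8.0 >= -10 -- satisfied.
Step 2: Compute optimal value.
f(x*) = 4*(-1.0)^2 + 8*(-1.0) = -4.0


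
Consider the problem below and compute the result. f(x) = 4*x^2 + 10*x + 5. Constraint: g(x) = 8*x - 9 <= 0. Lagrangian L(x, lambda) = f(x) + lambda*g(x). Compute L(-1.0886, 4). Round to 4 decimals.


Step 1: Evaluate f(x).
f(-1.0886) = 4*(-1.0886)^2 + 10*(-1.0886) + 5 = -1.1458
Step 2: Evaluate g(x).
g(-1.0886) = 8*-1.0886 - 9 = -17.7088
Step 3: Compute Lagrangian.
L = -1.1458 + 4*-17.7088 = -71.981


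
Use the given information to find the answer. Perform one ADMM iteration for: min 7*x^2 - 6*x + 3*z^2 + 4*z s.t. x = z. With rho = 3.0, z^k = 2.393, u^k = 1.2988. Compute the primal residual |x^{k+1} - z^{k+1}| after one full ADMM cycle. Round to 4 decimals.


ADMM iteration with rho = 3.0, z^k = 2.393, u^k = 1.2988
Step 1: x-update.
Minimize 7*x^2 - 6*x + (3.0/2)*(x - 2.393 + 1.2988)^2
FOC: (2*7 + 3.0)*x = 6 + 3.0*(2.393 - 1.2988)
x^{k+1} = 0.546
Step 2: z-update.
Minimize 3*z^2 + 4*z + (3.0/2)*(0.546 - z + 1.2988)^2
FOC: (2*3 + 3.0)*z = -4 + 3.0*(0.546 + 1.2988)
z^{k+1} = 0.1705
Step 3: u-update.
u^{k+1} = 1.2988 + 0.546 - 0.1705 = 1.6743
Step 4: Primal residual = |0.546 - 0.1705| = 0.3755


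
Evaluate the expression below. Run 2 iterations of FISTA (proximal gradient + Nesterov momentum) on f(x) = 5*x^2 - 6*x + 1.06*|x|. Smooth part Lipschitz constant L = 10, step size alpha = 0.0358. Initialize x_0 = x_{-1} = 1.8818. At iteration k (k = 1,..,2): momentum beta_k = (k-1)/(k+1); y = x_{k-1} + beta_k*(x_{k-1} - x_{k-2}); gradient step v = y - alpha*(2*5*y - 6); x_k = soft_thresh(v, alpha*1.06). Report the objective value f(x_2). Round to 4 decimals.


FISTA on f(x) = 5*x^2 - 6*x + 1.06*|x|
L = 10, alpha = 0.0358
Iteration 1: beta = 0.0, y = 1.8818 + 0.0*(1.8818 - 1.8818) = 1.8818
  grad(y) = 12.818, v = y - alpha*grad = 1.4229
  prox(v) = soft_thresh(1.4229, 0.0379) = 1.385
Iteration 2: beta = 0.3333, y = 1.385 + 0.3333*(1.385 - 1.8818) = 1.2194
  grad(y) = 6.1936, v = y - alpha*grad = 0.9976
  prox(v) = soft_thresh(0.9976, 0.0379) = 0.9597
f(x_2) = 5*0.9597^2 - 6*0.9597 + 1.06*|0.9597| = -0.1359


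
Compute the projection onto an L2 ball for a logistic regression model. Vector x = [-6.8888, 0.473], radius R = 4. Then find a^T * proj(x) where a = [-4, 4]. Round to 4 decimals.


Step 1: Compute ||x|| (intermediates to 6 decimals).
||x|| = sqrt((-6.8888)^2 + 0.473^2) = 6.90502
Step 2: Project.
Since ||x|| > R, scale = R/||x|| = 4/6.90502 = 0.579289, proj(x) = scale * x
proj(x) = [-3.990606, 0.274004]
Step 3: Dot product.
a^T * proj(x) = -4*(-3.990606) + 4*0.274004 = 17.0584


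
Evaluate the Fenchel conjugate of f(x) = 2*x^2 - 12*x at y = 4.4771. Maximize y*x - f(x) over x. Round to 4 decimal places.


f*(y) = sup_x {y*x - a*x^2 - b*x} = sup_x {(y-b)*x - a*x^2}
FOC: (y - b) - 2a*x = 0 => x* = (y - b)/(2a)
x* = (4.4771 + 12)/(2*2) = 4.1193
f*(4.4771) = (y-b)^2/(4a) = (4.4771 + 12)^2/(4*2)
= 271.4948/8 = 33.9369


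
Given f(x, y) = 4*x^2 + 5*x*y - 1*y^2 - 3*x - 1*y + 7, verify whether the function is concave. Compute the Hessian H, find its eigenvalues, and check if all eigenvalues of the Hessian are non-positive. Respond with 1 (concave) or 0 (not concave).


The Hessian of f(x,y) = 4*x^2 + 5*x*y - 1*y^2 - 3*x - 1*y + 7 is:
H = [[8, 5], [5, -2]]
Trace = 8 - 2 = 6
Determinant = 8*-2 - (5)^2 = -41
Discriminant = (6)^2 - 4*-41 = 200.0
Eigenvalues: lambda_1 = -4.0711, lambda_2 = 10.0711
The function is not concave.

0


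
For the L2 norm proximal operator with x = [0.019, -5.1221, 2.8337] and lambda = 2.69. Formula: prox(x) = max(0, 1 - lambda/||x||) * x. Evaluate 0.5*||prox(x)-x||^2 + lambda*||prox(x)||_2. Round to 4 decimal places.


Step 1: Compute ||x||.
||x|| = 5.8537
Step 2: Compute scaling factor.
scale = max(0, 1 - 2.69/5.8537) = 0.5405
Step 3: prox(x) = [0.0103, -2.7683, 1.5315]
||prox(x)|| = 3.1637
Step 4: Proximal objective.
0.5*||prox-x||^2 = 3.6181
lambda*||prox|| = 8.5104
Total = 12.1285


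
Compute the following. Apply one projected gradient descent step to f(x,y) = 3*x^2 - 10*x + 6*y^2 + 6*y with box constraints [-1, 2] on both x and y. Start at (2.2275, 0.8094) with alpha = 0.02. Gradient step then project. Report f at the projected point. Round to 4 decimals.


Step 1: Compute gradient at (2.2275, 0.8094).
grad_x = 2*3*2.2275 - 10 = 3.365
grad_y = 2*6*0.8094 + 6 = 15.7128
Step 2: Gradient step.
x_raw = 2.2275 - 0.02*3.365 = 2.1602
y_raw = 0.8094 - 0.02*15.7128 = 0.4951
Step 3: Project onto [-1, 2].
x_proj = clip(2.1602) = 2.0
y_proj = clip(0.4951) = 0.4951
Step 4: Evaluate f.
f(2.0, 0.4951) = -3.5581


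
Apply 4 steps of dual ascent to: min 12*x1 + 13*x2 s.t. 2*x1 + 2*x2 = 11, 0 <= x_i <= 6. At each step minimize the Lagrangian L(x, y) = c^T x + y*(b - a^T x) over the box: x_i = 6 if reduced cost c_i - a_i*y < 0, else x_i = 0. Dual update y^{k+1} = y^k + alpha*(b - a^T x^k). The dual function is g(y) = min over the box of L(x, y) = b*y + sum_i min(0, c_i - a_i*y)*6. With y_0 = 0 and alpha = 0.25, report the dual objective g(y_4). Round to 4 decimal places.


Dual ascent for LP: min 12*x1 + 13*x2, 2*x1 + 2*x2 = 11, 0 <= x_i <= 6
Step 1: y^k = 0.0, reduced costs: (12.0, 13.0)
  x^k = (0.0, 0.0), subgradient = b - a^T x = 11.0
  y^{k+1} = 0.0 + 0.25*11.0 = 2.75
Step 2: y^k = 2.75, reduced costs: (6.5, 7.5)
  x^k = (0.0, 0.0), subgradient = b - a^T x = 11.0
  y^{k+1} = 2.75 + 0.25*11.0 = 5.5
Step 3: y^k = 5.5, reduced costs: (1.0, 2.0)
  x^k = (0.0, 0.0), subgradient = b - a^T x = 11.0
  y^{k+1} = 5.5 + 0.25*11.0 = 8.25
Step 4: y^k = 8.25, reduced costs: (-4.5, -3.5)
  x^k = (6.0, 6.0), subgradient = b - a^T x = -13.0
  y^{k+1} = 8.25 + 0.25*-13.0 = 5.0
Dual objective at y_4 = 5.0: reduced costs (2.0, 3.0), box minimizer x = (0.0, 0.0)
g(y_4) = b*y + (c1 - a1*y)*x1 + (c2 - a2*y)*x2 = 11*5.0 + 2.0*0.0 + 3.0*0.0 = 55.0 + 0.0 + 0.0 = 55.0


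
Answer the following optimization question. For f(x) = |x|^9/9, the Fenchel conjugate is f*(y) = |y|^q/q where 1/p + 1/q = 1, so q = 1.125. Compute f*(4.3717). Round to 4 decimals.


The conjugate exponent q satisfies 1/p + 1/q = 1.
p = 9, so q = 9/(9 - 1) = 1.125
|y|^q = 4.3717^1.125 = 5.2569
f*(4.3717) = 5.2569 / 1.125 = 4.6728


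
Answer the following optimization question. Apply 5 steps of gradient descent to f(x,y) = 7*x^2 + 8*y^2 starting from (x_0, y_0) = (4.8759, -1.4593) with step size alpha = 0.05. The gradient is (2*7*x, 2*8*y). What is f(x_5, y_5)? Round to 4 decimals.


Gradient descent on f(x,y) = 7*x^2 + 8*y^2.
Starting point: (4.8759, -1.4593), alpha = 0.05
Step 1: grad_x = 2*7*4.8759 = 68.2626, grad_y = 2*8*-1.4593 = -23.3488
  x_1 = 4.8759 - 0.05*68.2626 = 1.4628
  y_1 = -1.4593 - 0.05*-23.3488 = -0.2919
Step 2: grad_x = 2*7*1.4628 = 20.4788, grad_y = 2*8*-0.2919 = -4.6698
  x_2 = 1.4628 - 0.05*20.4788 = 0.4388
  y_2 = -0.2919 - 0.05*-4.6698 = -0.0584
Step 3: grad_x = 2*7*0.4388 = 6.1436, grad_y = 2*8*-0.0584 = -0.934
  x_3 = 0.4388 - 0.05*6.1436 = 0.1316
  y_3 = -0.0584 - 0.05*-0.934 = -0.0117
Step 4: grad_x = 2*7*0.1316 = 1.8431, grad_y = 2*8*-0.0117 = -0.1868
  x_4 = 0.1316 - 0.05*1.8431 = 0.0395
  y_4 = -0.0117 - 0.05*-0.1868 = -0.0023
Step 5: grad_x = 2*7*0.0395 = 0.5529, grad_y = 2*8*-0.0023 = -0.0374
  x_5 = 0.0395 - 0.05*0.5529 = 0.0118
  y_5 = -0.0023 - 0.05*-0.0374 = -0.0005
f(0.0118, -0.0005) = 7*0.0118^2 + 8*(-0.0005)^2 = 0.001


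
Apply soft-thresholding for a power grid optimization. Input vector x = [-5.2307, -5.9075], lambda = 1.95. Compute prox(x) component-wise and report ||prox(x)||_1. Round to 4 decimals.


Soft-thresholding with lambda = 1.95:
prox(-5.2307) = sign(-5.2307)*max(|-5.2307| - 1.95, 0) = -3.2807
prox(-5.9075) = sign(-5.9075)*max(|-5.9075| - 1.95, 0) = -3.9575
prox(x) = [-3.2807, -3.9575]
||prox(x)||_1 = 3.2807 + 3.9575 = 7.2382


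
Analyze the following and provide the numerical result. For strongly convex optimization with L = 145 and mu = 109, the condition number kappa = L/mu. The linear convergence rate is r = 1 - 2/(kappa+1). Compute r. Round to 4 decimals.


Step 1: Compute the condition number.
kappa = L/mu = 145/109 = 1.3303
Step 2: Compute the convergence rate.
r = 1 - 2/(kappa + 1) = 1 - 2*mu/(L + mu) = (L - mu)/(L + mu) = 36/254 = 0.1417


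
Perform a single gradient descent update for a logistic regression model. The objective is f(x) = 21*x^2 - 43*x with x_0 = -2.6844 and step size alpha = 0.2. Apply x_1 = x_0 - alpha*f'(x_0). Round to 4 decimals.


We compute the gradient at x_0 and apply the update.
f'(x) = 42*x - 43
f'(-2.6844) = 42*-2.6844 - 43 = -155.7448
x_1 = -2.6844 - 0.2*-155.7448 = 28.4646


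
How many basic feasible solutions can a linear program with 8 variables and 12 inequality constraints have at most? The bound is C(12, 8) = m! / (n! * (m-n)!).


Each vertex corresponds to some choice of n active constraints out of m, so the number of vertices is at most C(m, n) = m! / (n!(m-n)!).
m = 12, n = 8
Numerator: 12 * 11 * 10 * 9 * 8 * 7 * 6 * 5
Denominator: 8! = 40320
C(12, 8) = 495


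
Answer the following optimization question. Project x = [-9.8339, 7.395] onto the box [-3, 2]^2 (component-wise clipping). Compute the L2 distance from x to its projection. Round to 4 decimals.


Project each component onto [-3, 2].
clip(-9.8339) = -3.0, clip(7.395) = 2.0
Projection = [-3.0, 2.0]
Squared diffs: [46.7022, 29.106]
Distance = sqrt(75.8082) = 8.7068


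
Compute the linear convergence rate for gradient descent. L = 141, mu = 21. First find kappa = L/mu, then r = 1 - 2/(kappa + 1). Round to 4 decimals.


Step 1: Compute the condition number.
kappa = L/mu = 141/21 = 6.7143
Step 2: Compute the convergence rate.
r = 1 - 2/(kappa + 1) = 1 - 2*mu/(L + mu) = (L - mu)/(L + mu) = 120/162 = 0.7407


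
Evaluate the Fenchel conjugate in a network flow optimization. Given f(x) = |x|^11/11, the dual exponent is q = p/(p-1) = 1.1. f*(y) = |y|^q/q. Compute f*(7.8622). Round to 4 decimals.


The conjugate exponent q satisfies 1/p + 1/q = 1.
p = 11, so q = 11/(11 - 1) = 1.1
|y|^q = 7.8622^1.1 = 9.6627
f*(7.8622) = 9.6627 / 1.1 = 8.7843


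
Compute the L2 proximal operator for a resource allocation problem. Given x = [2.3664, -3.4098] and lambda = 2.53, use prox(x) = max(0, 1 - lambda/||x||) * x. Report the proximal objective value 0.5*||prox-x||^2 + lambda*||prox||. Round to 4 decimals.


Step 1: Compute ||x||.
||x|| = 4.1505
Step 2: Compute scaling factor.
scale = max(0, 1 - 2.53/4.1505) = 0.3904
Step 3: prox(x) = [0.9239, -1.3313]
||prox(x)|| = 1.6205
Step 4: Proximal objective.
0.5*||prox-x||^2 = 3.2005
lambda*||prox|| = 4.0999
Total = 7.3003


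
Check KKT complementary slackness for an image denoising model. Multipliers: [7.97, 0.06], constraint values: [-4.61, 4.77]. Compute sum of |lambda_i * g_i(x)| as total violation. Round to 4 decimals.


KKT complementary slackness check:
lambda_1 * g_1 = 7.97 * -4.61 = -36.7417
lambda_2 * g_2 = 0.06 * 4.77 = 0.2862
Total violation = 36.7417 + 0.2862 = 37.0279


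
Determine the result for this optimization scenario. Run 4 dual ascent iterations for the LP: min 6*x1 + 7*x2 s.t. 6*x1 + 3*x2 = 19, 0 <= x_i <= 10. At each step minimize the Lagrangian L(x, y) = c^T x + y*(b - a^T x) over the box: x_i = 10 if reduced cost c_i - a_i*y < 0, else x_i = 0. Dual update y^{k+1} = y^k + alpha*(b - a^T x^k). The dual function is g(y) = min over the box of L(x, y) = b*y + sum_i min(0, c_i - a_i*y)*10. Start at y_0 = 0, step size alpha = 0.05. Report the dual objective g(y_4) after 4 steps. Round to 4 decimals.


Dual ascent for LP: min 6*x1 + 7*x2, 6*x1 + 3*x2 = 19, 0 <= x_i <= 10
Step 1: y^k = 0.0, reduced costs: (6.0, 7.0)
  x^k = (0.0, 0.0), subgradient = b - a^T x = 19.0
  y^{k+1} = 0.0 + 0.05*19.0 = 0.95
Step 2: y^k = 0.95, reduced costs: (0.3, 4.15)
  x^k = (0.0, 0.0), subgradient = b - a^T x = 19.0
  y^{k+1} = 0.95 + 0.05*19.0 = 1.9
Step 3: y^k = 1.9, reduced costs: (-5.4, 1.3)
  x^k = (10.0, 0.0), subgradient = b - a^T x = -41.0
  y^{k+1} = 1.9 + 0.05*-41.0 = -0.15
Step 4: y^k = -0.15, reduced costs: (6.9, 7.45)
  x^k = (0.0, 0.0), subgradient = b - a^T x = 19.0
  y^{k+1} = -0.15 + 0.05*19.0 = 0.8
Dual objective at y_4 = 0.8: reduced costs (1.2, 4.6), box minimizer x = (0.0, 0.0)
g(y_4) = b*y + (c1 - a1*y)*x1 + (c2 - a2*y)*x2 = 19*0.8 + 1.2*0.0 + 4.6*0.0 = 15.2 + 0.0 + 0.0 = 15.2


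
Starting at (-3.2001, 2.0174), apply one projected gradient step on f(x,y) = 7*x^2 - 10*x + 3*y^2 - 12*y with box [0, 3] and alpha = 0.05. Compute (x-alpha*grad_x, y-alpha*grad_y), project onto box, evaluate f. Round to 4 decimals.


Step 1: Compute gradient at (-3.2001, 2.0174).
grad_x = 2*7*-3.2001 - 10 = -54.8014
grad_y = 2*3*2.0174 - 12 = 0.1044
Step 2: Gradient step.
x_raw = -3.2001 - 0.05*-54.8014 = -0.46
y_raw = 2.0174 - 0.05*0.1044 = 2.0122
Step 3: Project onto [0, 3].
x_proj = clip(-0.46) = 0.0
y_proj = clip(2.0122) = 2.0122
Step 4: Evaluate f.
f(0.0, 2.0122) = -11.9996


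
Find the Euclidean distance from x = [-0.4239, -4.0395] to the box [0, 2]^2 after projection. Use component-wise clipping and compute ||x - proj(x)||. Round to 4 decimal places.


Project each component onto [0, 2].
clip(-0.4239) = 0.0, clip(-4.0395) = 0.0
Projection = [0.0, 0.0]
Squared diffs: [0.1797, 16.3176]
Distance = sqrt(16.4973) = 4.0617


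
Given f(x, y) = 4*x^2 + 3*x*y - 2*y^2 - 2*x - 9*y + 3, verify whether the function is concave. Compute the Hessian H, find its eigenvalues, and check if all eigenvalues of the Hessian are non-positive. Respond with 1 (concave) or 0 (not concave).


The Hessian of f(x,y) = 4*x^2 + 3*x*y - 2*y^2 - 2*x - 9*y + 3 is:
H = [[8, 3], [3, -4]]
Trace = 8 - 4 = 4
Determinant = 8*-4 - (3)^2 = -41
Discriminant = (4)^2 - 4*-41 = 180.0
Eigenvalues: lambda_1 = -4.7082, lambda_2 = 8.7082
The function is not concave.

0


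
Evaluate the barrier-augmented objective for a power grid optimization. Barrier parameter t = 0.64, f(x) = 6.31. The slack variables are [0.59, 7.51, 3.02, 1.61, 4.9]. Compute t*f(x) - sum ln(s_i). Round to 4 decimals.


Step 1: Compute log-barrier.
ln values: [-0.5276, 2.0162, 1.1053, 0.4762, 1.5892]
phi = -(-0.5276 + 2.0162 + 1.1053 + 0.4762 + 1.5892) = -4.6593
Step 2: Compute augmented objective.
t*f(x) = 0.64*6.31 = 4.0384
Total = 4.0384 - 4.6593 = -0.6209


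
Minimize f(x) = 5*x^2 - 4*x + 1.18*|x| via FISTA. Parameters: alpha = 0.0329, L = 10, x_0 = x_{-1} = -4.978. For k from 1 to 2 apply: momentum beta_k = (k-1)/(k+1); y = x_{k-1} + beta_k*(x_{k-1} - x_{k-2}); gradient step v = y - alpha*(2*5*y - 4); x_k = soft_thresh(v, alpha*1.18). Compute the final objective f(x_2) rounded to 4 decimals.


FISTA on f(x) = 5*x^2 - 4*x + 1.18*|x|
L = 10, alpha = 0.0329
Iteration 1: beta = 0.0, y = -4.978 + 0.0*(-4.978 + 4.978) = -4.978
  grad(y) = -53.78, v = y - alpha*grad = -3.2086
  prox(v) = soft_thresh(-3.2086, 0.0388) = -3.1698
Iteration 2: beta = 0.3333, y = -3.1698 + 0.3333*(-3.1698 + 4.978) = -2.5671
  grad(y) = -29.6709, v = y - alpha*grad = -1.5909
  prox(v) = soft_thresh(-1.5909, 0.0388) = -1.5521
f(x_2) = 5*(-1.5521)^2 - 4*(-1.5521) + 1.18*|-1.5521| = 20.0848


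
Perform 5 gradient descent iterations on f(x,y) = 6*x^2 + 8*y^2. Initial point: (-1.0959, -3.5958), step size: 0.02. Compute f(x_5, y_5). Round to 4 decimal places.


Gradient descent on f(x,y) = 6*x^2 + 8*y^2.
Starting point: (-1.0959, -3.5958), alpha = 0.02
Step 1: grad_x = 2*6*-1.0959 = -13.1508, grad_y = 2*8*-3.5958 = -57.5328
  x_1 = -1.0959 - 0.02*-13.1508 = -0.8329
  y_1 = -3.5958 - 0.02*-57.5328 = -2.4451
Step 2: grad_x = 2*6*-0.8329 = -9.9946, grad_y = 2*8*-2.4451 = -39.1223
  x_2 = -0.8329 - 0.02*-9.9946 = -0.633
  y_2 = -2.4451 - 0.02*-39.1223 = -1.6627
Step 3: grad_x = 2*6*-0.633 = -7.5959, grad_y = 2*8*-1.6627 = -26.6032
  x_3 = -0.633 - 0.02*-7.5959 = -0.4811
  y_3 = -1.6627 - 0.02*-26.6032 = -1.1306
Step 4: grad_x = 2*6*-0.4811 = -5.7729, grad_y = 2*8*-1.1306 = -18.0902
  x_4 = -0.4811 - 0.02*-5.7729 = -0.3656
  y_4 = -1.1306 - 0.02*-18.0902 = -0.7688
Step 5: grad_x = 2*6*-0.3656 = -4.3874, grad_y = 2*8*-0.7688 = -12.3013
  x_5 = -0.3656 - 0.02*-4.3874 = -0.2779
  y_5 = -0.7688 - 0.02*-12.3013 = -0.5228
f(-0.2779, -0.5228) = 6*(-0.2779)^2 + 8*(-0.5228)^2 = 2.6499


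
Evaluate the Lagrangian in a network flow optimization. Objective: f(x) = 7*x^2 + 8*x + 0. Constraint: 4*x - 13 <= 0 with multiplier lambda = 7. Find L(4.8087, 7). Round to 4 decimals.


Step 1: Evaluate f(x).
f(4.8087) = 7*4.8087^2 + 8*4.8087 + 0 = 200.3348
Step 2: Evaluate g(x).
g(4.8087) = 4*4.8087 - 13 = 6.2348
Step 3: Compute Lagrangian.
L = 200.3348 + 7*6.2348 = 243.9784


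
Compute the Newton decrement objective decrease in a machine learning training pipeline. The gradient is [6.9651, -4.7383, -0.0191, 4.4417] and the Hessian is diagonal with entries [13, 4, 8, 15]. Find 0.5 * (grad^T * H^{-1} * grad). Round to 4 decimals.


Step 1: H is diagonal, so H^(-1) * g = [0.5358, -1.1846, -0.0024, 0.2961].
Step 2: g^T H^(-1) g = sum_i g_i^2 / H_ii
  = (6.9651)^2/13 + (-4.7383)^2/4 + (-0.0191)^2/8 + (4.4417)^2/15
  = 3.7317 + 5.6129 + 0.0 + 1.3152 = 10.6599
Step 3: Objective decrease = 0.5 * g^T H^(-1) g = 5.33


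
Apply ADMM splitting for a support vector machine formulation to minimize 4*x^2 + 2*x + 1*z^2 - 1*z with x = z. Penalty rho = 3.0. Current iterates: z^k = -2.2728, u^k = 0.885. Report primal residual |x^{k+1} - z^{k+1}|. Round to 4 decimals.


ADMM iteration with rho = 3.0, z^k = -2.2728, u^k = 0.885
Step 1: x-update.
Minimize 4*x^2 + 2*x + (3.0/2)*(x + 2.2728 + 0.885)^2
FOC: (2*4 + 3.0)*x = -2 + 3.0*(-2.2728 - 0.885)
x^{k+1} = -1.043
Step 2: z-update.
Minimize 1*z^2 - 1*z + (3.0/2)*(-1.043 - z + 0.885)^2
FOC: (2*1 + 3.0)*z = 1 + 3.0*(-1.043 + 0.885)
z^{k+1} = 0.1052
Step 3: u-update.
u^{k+1} = 0.885 - 1.043 - 0.1052 = -0.2632
Step 4: Primal residual = |-1.043 - 0.1052| = 1.1482


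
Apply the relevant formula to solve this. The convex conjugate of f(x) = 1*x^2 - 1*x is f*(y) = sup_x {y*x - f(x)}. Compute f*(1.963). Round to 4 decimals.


f*(y) = sup_x {y*x - a*x^2 - b*x} = sup_x {(y-b)*x - a*x^2}
FOC: (y - b) - 2a*x = 0 => x* = (y - b)/(2a)
x* = (1.963 + 1)/(2*1) = 1.4815
f*(1.963) = (y-b)^2/(4a) = (1.963 + 1)^2/(4*1)
= 8.7794/4 = 2.1948


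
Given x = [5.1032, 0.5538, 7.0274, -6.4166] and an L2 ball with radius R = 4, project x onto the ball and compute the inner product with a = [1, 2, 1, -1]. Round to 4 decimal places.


Step 1: Compute ||x|| (intermediates to 6 decimals).
||x|| = sqrt(5.1032^2 + 0.5538^2 + 7.0274^2 + (-6.4166)^2) = 10.812329
Step 2: Project.
Since ||x|| > R, scale = R/||x|| = 4/10.812329 = 0.369948, proj(x) = scale * x
proj(x) = [1.887919, 0.204877, 2.599773, -2.373808]
Step 3: Dot product.
a^T * proj(x) = 1*1.887919 + 2*0.204877 + 1*2.599773 - 1*(-2.373808) = 7.2713


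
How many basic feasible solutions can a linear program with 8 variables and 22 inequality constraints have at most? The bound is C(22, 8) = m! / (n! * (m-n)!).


Each vertex corresponds to some choice of n active constraints out of m, so the number of vertices is at most C(m, n) = m! / (n!(m-n)!).
m = 22, n = 8
Numerator: 22 * 21 * 20 * 19 * 18 * 17 * 16 * 15
Denominator: 8! = 40320
C(22, 8) = 319770


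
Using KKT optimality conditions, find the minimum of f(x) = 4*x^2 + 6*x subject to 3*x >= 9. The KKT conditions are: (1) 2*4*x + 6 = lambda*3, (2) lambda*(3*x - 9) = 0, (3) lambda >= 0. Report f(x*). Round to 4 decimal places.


Step 1: Try lambda = 0 (constraint inactive).
x_unc = -6/(2*4) = -0.75
Check: 3*-0.75 = -2.25 < 9 -- violated!
Step 2: Constraint must be active: 3*x = 9
x* = 9/3 = 3.0
lambda = (2*4*3.0 + 6)/3 = 10.0
Step 3: Compute optimal value.
f(x*) = 4*3.0^2 + 6*3.0 = 54.0


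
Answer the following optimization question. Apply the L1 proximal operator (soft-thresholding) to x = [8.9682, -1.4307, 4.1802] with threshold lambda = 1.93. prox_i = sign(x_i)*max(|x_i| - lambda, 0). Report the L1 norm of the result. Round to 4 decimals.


Soft-thresholding with lambda = 1.93:
prox(8.9682) = sign(8.9682)*max(|8.9682| - 1.93, 0) = 7.0382
prox(-1.4307) = sign(-1.4307)*max(|-1.4307| - 1.93, 0) = 0.0
prox(4.1802) = sign(4.1802)*max(|4.1802| - 1.93, 0) = 2.2502
prox(x) = [7.0382, 0.0, 2.2502]
||prox(x)||_1 = 7.0382 + 0.0 + 2.2502 = 9.2884


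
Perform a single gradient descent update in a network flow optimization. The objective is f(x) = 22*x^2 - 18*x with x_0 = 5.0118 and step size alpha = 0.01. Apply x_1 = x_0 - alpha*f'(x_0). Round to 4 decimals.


We compute the gradient at x_0 and apply the update.
f'(x) = 44*x - 18
f'(5.0118) = 44*5.0118 - 18 = 202.5192
x_1 = 5.0118 - 0.01*202.5192 = 2.9866


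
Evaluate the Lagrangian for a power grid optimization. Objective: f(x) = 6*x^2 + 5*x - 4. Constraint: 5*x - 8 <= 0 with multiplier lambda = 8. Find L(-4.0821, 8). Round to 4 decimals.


Step 1: Evaluate f(x).
f(-4.0821) = 6*(-4.0821)^2 + 5*(-4.0821) - 4 = 75.5707
Step 2: Evaluate g(x).
g(-4.0821) = 5*-4.0821 - 8 = -28.4105
Step 3: Compute Lagrangian.
L = 75.5707 + 8*-28.4105 = -151.7133


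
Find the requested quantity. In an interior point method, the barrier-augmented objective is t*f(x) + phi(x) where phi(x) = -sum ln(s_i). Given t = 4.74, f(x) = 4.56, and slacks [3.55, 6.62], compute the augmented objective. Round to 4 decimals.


Step 1: Compute log-barrier.
ln values: [1.2669, 1.8901]
phi = -(1.2669 + 1.8901) = -3.157
Step 2: Compute augmented objective.
t*f(x) = 4.74*4.56 = 21.6144
Total = 21.6144 - 3.157 = 18.4574


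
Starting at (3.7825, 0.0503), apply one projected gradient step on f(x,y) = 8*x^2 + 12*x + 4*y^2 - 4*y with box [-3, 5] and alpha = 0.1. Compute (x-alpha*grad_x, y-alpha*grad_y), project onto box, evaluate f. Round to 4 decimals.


Step 1: Compute gradient at (3.7825, 0.0503).
grad_x = 2*8*3.7825 + 12 = 72.52
grad_y = 2*4*0.0503 - 4 = -3.5976
Step 2: Gradient step.
x_raw = 3.7825 - 0.1*72.52 = -3.4695
y_raw = 0.0503 - 0.1*-3.5976 = 0.4101
Step 3: Project onto [-3, 5].
x_proj = clip(-3.4695) = -3.0
y_proj = clip(0.4101) = 0.4101
Step 4: Evaluate f.
f(-3.0, 0.4101) = 35.0324


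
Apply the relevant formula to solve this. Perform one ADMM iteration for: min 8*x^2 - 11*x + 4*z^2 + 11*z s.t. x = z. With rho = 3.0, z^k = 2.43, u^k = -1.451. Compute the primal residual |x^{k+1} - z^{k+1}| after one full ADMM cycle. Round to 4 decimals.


ADMM iteration with rho = 3.0, z^k = 2.43, u^k = -1.451
Step 1: x-update.
Minimize 8*x^2 - 11*x + (3.0/2)*(x - 2.43 - 1.451)^2
FOC: (2*8 + 3.0)*x = 11 + 3.0*(2.43 + 1.451)
x^{k+1} = 1.1917
Step 2: z-update.
Minimize 4*z^2 + 11*z + (3.0/2)*(1.1917 - z - 1.451)^2
FOC: (2*4 + 3.0)*z = -11 + 3.0*(1.1917 - 1.451)
z^{k+1} = -1.0707
Step 3: u-update.
u^{k+1} = -1.451 + 1.1917 + 1.0707 = 0.8114
Step 4: Primal residual = |1.1917 + 1.0707| = 2.2624


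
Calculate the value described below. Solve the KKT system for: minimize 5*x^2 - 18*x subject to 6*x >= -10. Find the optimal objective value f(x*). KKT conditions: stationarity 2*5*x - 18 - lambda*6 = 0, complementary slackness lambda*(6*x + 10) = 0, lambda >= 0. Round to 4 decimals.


Step 1: Try lambda = 0 (constraint inactive).
Stationarity: 2*5*x - 18 = 0
x* = 18/(2*5) = 1.8
Check constraint: 6*1.8 = 10.8 >= -10 -- satisfied.
Step 2: Compute optimal value.
f(x*) = 5*1.8^2 - 18*1.8 = -16.2


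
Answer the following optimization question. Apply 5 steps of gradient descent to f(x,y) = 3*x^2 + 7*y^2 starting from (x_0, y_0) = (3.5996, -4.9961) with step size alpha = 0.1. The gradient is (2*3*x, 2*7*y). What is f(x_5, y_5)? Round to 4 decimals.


Gradient descent on f(x,y) = 3*x^2 + 7*y^2.
Starting point: (3.5996, -4.9961), alpha = 0.1
Step 1: grad_x = 2*3*3.5996 = 21.5976, grad_y = 2*7*-4.9961 = -69.9454
  x_1 = 3.5996 - 0.1*21.5976 = 1.4398
  y_1 = -4.9961 - 0.1*-69.9454 = 1.9984
Step 2: grad_x = 2*3*1.4398 = 8.639, grad_y = 2*7*1.9984 = 27.9782
  x_2 = 1.4398 - 0.1*8.639 = 0.5759
  y_2 = 1.9984 - 0.1*27.9782 = -0.7994
Step 3: grad_x = 2*3*0.5759 = 3.4556, grad_y = 2*7*-0.7994 = -11.1913
  x_3 = 0.5759 - 0.1*3.4556 = 0.2304
  y_3 = -0.7994 - 0.1*-11.1913 = 0.3198
Step 4: grad_x = 2*3*0.2304 = 1.3822, grad_y = 2*7*0.3198 = 4.4765
  x_4 = 0.2304 - 0.1*1.3822 = 0.0921
  y_4 = 0.3198 - 0.1*4.4765 = -0.1279
Step 5: grad_x = 2*3*0.0921 = 0.5529, grad_y = 2*7*-0.1279 = -1.7906
  x_5 = 0.0921 - 0.1*0.5529 = 0.0369
  y_5 = -0.1279 - 0.1*-1.7906 = 0.0512
f(0.0369, 0.0512) = 3*0.0369^2 + 7*0.0512^2 = 0.0224


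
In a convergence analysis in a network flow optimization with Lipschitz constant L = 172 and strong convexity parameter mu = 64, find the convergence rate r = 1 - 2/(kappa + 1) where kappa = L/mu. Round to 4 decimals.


Step 1: Compute the condition number.
kappa = L/mu = 172/64 = 2.6875
Step 2: Compute the convergence rate.
r = 1 - 2/(kappa + 1) = 1 - 2*mu/(L + mu) = (L - mu)/(L + mu) = 108/236 = 0.4576


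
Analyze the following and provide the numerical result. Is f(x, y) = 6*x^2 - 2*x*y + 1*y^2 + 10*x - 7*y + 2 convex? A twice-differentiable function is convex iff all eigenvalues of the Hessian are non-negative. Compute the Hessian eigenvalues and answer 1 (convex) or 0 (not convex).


The Hessian of f(x,y) = 6*x^2 - 2*x*y + 1*y^2 + 10*x - 7*y + 2 is:
H = [[12, -2], [-2, 2]]
Trace = 12 + 2 = 14
Determinant = 12*2 - (-2)^2 = 20
Discriminant = (14)^2 - 4*20 = 116.0
Eigenvalues: lambda_1 = 1.6148, lambda_2 = 12.3852
The function is convex.

1


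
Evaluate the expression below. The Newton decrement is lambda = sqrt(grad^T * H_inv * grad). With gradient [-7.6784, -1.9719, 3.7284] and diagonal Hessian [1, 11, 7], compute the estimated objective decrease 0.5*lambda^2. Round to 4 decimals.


Step 1: H is diagonal, so H^(-1) * g = [-7.6784, -0.1793, 0.5326].
Step 2: g^T H^(-1) g = sum_i g_i^2 / H_ii
  = (-7.6784)^2/1 + (-1.9719)^2/11 + (3.7284)^2/7
  = 58.9578 + 0.3535 + 1.9859 = 61.2972
Step 3: Objective decrease = 0.5 * g^T H^(-1) g = 30.6486


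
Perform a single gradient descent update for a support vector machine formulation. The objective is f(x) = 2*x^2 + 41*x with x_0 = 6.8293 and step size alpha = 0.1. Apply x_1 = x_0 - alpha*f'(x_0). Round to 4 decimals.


We compute the gradient at x_0 and apply the update.
f'(x) = 4*x + 41
f'(6.8293) = 4*6.8293 + 41 = 68.3172
x_1 = 6.8293 - 0.1*68.3172 = -0.0024


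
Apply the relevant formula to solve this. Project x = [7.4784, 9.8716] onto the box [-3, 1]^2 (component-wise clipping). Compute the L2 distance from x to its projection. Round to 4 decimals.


Project each component onto [-3, 1].
clip(7.4784) = 1.0, clip(9.8716) = 1.0
Projection = [1.0, 1.0]
Squared diffs: [41.9697, 78.7053]
Distance = sqrt(120.675) = 10.9852


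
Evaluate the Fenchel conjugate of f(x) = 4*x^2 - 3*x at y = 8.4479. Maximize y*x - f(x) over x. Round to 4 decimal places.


f*(y) = sup_x {y*x - a*x^2 - b*x} = sup_x {(y-b)*x - a*x^2}
FOC: (y - b) - 2a*x = 0 => x* = (y - b)/(2a)
x* = (8.4479 + 3)/(2*4) = 1.431
f*(8.4479) = (y-b)^2/(4a) = (8.4479 + 3)^2/(4*4)
= 131.0544/16 = 8.1909


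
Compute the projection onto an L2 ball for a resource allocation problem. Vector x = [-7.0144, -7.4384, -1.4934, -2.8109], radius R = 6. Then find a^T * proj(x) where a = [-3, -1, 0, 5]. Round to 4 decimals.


Step 1: Compute ||x|| (intermediates to 6 decimals).
||x|| = sqrt((-7.0144)^2 + (-7.4384)^2 + (-1.4934)^2 + (-2.8109)^2) = 10.708081
Step 2: Project.
Since ||x|| > R, scale = R/||x|| = 6/10.708081 = 0.560324, proj(x) = scale * x
proj(x) = [-3.930337, -4.167914, -0.836788, -1.575015]
Step 3: Dot product.
a^T * proj(x) = -3*(-3.930337) - 1*(-4.167914) + 0*(-0.836788) + 5*(-1.575015) = 8.0839


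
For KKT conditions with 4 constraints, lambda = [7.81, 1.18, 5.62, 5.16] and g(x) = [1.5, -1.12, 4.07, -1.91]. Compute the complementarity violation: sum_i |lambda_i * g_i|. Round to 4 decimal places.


KKT complementary slackness check:
lambda_1 * g_1 = 7.81 * 1.5 = 11.715
lambda_2 * g_2 = 1.18 * -1.12 = -1.3216
lambda_3 * g_3 = 5.62 * 4.07 = 22.8734
lambda_4 * g_4 = 5.16 * -1.91 = -9.8556
Total violation = 11.715 + 1.3216 + 22.8734 + 9.8556 = 45.7656


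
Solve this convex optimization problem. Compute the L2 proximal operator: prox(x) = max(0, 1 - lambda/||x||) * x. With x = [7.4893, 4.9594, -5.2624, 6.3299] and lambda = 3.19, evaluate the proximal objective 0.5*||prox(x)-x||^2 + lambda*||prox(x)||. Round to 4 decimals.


Step 1: Compute ||x||.
||x|| = 12.1838
Step 2: Compute scaling factor.
scale = max(0, 1 - 3.19/12.1838) = 0.7382
Step 3: prox(x) = [5.5284, 3.6609, -3.8846, 4.6726]
||prox(x)|| = 8.9938
Step 4: Proximal objective.
0.5*||prox-x||^2 = 5.0881
lambda*||prox|| = 28.6902
Total = 33.7784


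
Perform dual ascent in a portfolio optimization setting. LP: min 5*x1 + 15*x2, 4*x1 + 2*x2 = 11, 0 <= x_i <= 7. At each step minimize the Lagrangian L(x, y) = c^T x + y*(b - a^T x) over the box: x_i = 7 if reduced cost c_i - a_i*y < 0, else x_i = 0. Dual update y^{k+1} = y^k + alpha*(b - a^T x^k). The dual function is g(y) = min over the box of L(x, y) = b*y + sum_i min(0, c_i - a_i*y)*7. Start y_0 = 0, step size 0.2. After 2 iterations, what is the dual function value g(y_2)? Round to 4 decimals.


Dual ascent for LP: min 5*x1 + 15*x2, 4*x1 + 2*x2 = 11, 0 <= x_i <= 7
Step 1: y^k = 0.0, reduced costs: (5.0, 15.0)
  x^k = (0.0, 0.0), subgradient = b - a^T x = 11.0
  y^{k+1} = 0.0 + 0.2*11.0 = 2.2
Step 2: y^k = 2.2, reduced costs: (-3.8, 10.6)
  x^k = (7.0, 0.0), subgradient = b - a^T x = -17.0
  y^{k+1} = 2.2 + 0.2*-17.0 = -1.2
Dual objective at y_2 = -1.2: reduced costs (9.8, 17.4), box minimizer x = (0.0, 0.0)
g(y_2) = b*y + (c1 - a1*y)*x1 + (c2 - a2*y)*x2 = 11*(-1.2) + 9.8*0.0 + 17.4*0.0 = -13.2 + 0.0 + 0.0 = -13.2


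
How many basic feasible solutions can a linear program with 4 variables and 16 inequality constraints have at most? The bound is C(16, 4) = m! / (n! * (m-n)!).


Each vertex corresponds to some choice of n active constraints out of m, so the number of vertices is at most C(m, n) = m! / (n!(m-n)!).
m = 16, n = 4
Numerator: 16 * 15 * 14 * 13
Denominator: 4! = 24
C(16, 4) = 1820


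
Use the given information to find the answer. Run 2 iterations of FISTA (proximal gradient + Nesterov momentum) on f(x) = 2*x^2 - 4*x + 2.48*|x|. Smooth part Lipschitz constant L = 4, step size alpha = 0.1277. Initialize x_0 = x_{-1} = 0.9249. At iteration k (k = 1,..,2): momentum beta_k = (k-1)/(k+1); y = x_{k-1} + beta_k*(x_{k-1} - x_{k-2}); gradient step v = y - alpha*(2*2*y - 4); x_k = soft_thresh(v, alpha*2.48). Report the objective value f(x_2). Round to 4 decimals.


FISTA on f(x) = 2*x^2 - 4*x + 2.48*|x|
L = 4, alpha = 0.1277
Iteration 1: beta = 0.0, y = 0.9249 + 0.0*(0.9249 - 0.9249) = 0.9249
  grad(y) = -0.3004, v = y - alpha*grad = 0.9633
  prox(v) = soft_thresh(0.9633, 0.3167) = 0.6466
Iteration 2: beta = 0.3333, y = 0.6466 + 0.3333*(0.6466 - 0.9249) = 0.5538
  grad(y) = -1.7849, v = y - alpha*grad = 0.7817
  prox(v) = soft_thresh(0.7817, 0.3167) = 0.465
f(x_2) = 2*0.465^2 - 4*0.465 + 2.48*|0.465| = -0.2743


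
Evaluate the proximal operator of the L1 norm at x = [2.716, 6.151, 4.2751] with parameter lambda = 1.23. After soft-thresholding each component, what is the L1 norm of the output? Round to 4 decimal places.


Soft-thresholding with lambda = 1.23:
prox(2.716) = sign(2.716)*max(|2.716| - 1.23, 0) = 1.486
prox(6.151) = sign(6.151)*max(|6.151| - 1.23, 0) = 4.921
prox(4.2751) = sign(4.2751)*max(|4.2751| - 1.23, 0) = 3.0451
prox(x) = [1.486, 4.921, 3.0451]
||prox(x)||_1 = 1.486 + 4.921 + 3.0451 = 9.4521


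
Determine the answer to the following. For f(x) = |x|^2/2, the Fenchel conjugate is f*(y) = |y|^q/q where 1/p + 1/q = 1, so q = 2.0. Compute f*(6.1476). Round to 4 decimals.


The conjugate exponent q satisfies 1/p + 1/q = 1.
p = 2, so q = 2/(2 - 1) = 2.0
|y|^q = 6.1476^2.0 = 37.793
f*(6.1476) = 37.793 / 2.0 = 18.8965


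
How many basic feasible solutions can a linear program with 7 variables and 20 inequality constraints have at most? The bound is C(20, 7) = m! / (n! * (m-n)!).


Each vertex corresponds to some choice of n active constraints out of m, so the number of vertices is at most C(m, n) = m! / (n!(m-n)!).
m = 20, n = 7
Numerator: 20 * 19 * 18 * 17 * 16 * 15 * 14
Denominator: 7! = 5040
C(20, 7) = 77520


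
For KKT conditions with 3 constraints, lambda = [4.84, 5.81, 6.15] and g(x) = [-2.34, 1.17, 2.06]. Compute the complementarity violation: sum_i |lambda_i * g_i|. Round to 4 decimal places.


KKT complementary slackness check:
lambda_1 * g_1 = 4.84 * -2.34 = -11.3256
lambda_2 * g_2 = 5.81 * 1.17 = 6.7977
lambda_3 * g_3 = 6.15 * 2.06 = 12.669
Total violation = 11.3256 + 6.7977 + 12.669 = 30.7923


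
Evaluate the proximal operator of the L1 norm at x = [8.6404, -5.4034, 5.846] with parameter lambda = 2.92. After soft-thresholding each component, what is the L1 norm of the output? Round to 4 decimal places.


Soft-thresholding with lambda = 2.92:
prox(8.6404) = sign(8.6404)*max(|8.6404| - 2.92, 0) = 5.7204
prox(-5.4034) = sign(-5.4034)*max(|-5.4034| - 2.92, 0) = -2.4834
prox(5.846) = sign(5.846)*max(|5.846| - 2.92, 0) = 2.926
prox(x) = [5.7204, -2.4834, 2.926]
||prox(x)||_1 = 5.7204 + 2.4834 + 2.926 = 11.1298


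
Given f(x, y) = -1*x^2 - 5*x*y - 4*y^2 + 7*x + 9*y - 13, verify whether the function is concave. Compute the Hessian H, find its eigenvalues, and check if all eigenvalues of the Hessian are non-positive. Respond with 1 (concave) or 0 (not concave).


The Hessian of f(x,y) = -1*x^2 - 5*x*y - 4*y^2 + 7*x + 9*y - 13 is:
H = [[-2, -5], [-5, -8]]
Trace = -2 - 8 = -10
Determinant = -2*-8 - (-5)^2 = -9
Discriminant = (-10)^2 - 4*-9 = 136.0
Eigenvalues: lambda_1 = -10.831, lambda_2 = 0.831
The function is not concave.

0


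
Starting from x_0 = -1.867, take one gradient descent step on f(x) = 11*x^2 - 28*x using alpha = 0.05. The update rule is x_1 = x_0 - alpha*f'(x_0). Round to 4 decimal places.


We compute the gradient at x_0 and apply the update.
f'(x) = 22*x - 28
f'(-1.867) = 22*-1.867 - 28 = -69.074
x_1 = -1.867 - 0.05*-69.074 = 1.5867


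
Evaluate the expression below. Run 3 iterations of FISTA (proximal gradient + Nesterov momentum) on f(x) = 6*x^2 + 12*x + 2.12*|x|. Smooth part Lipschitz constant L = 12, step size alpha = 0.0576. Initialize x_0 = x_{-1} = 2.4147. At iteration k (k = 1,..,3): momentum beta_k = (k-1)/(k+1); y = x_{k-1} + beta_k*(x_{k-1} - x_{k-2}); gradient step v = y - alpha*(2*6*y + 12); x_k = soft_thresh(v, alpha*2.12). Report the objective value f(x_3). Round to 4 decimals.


FISTA on f(x) = 6*x^2 + 12*x + 2.12*|x|
L = 12, alpha = 0.0576
Iteration 1: beta = 0.0, y = 2.4147 + 0.0*(2.4147 - 2.4147) = 2.4147
  grad(y) = 40.9764, v = y - alpha*grad = 0.0545
  prox(v) = soft_thresh(0.0545, 0.1221) = 0.0
Iteration 2: beta = 0.3333, y = 0.0 + 0.3333*(0.0 - 2.4147) = -0.8049
  grad(y) = 2.3412, v = y - alpha*grad = -0.9398
  prox(v) = soft_thresh(-0.9398, 0.1221) = -0.8176
Iteration 3: beta = 0.5, y = -0.8176 + 0.5*(-0.8176 - 0.0) = -1.2265
  grad(y) = -2.7175, v = y - alpha*grad = -1.0699
  prox(v) = soft_thresh(-1.0699, 0.1221) = -0.9478
f(x_3) = 6*(-0.9478)^2 + 12*(-0.9478) + 2.12*|-0.9478| = -3.9743


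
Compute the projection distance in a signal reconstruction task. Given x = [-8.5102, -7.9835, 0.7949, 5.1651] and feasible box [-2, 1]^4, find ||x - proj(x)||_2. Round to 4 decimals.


Project each component onto [-2, 1].
clip(-8.5102) = -2.0, clip(-7.9835) = -2.0, clip(0.7949) = 0.7949, clip(5.1651) = 1.0
Projection = [-2.0, -2.0, 0.7949, 1.0]
Squared diffs: [42.3827, 35.8023, 0.0, 17.3481]
Distance = sqrt(95.5331) = 9.7741


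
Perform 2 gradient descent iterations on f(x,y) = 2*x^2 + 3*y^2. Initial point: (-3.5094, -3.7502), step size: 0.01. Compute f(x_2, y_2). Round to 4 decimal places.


Gradient descent on f(x,y) = 2*x^2 + 3*y^2.
Starting point: (-3.5094, -3.7502), alpha = 0.01
Step 1: grad_x = 2*2*-3.5094 = -14.0376, grad_y = 2*3*-3.7502 = -22.5012
  x_1 = -3.5094 - 0.01*-14.0376 = -3.369
  y_1 = -3.7502 - 0.01*-22.5012 = -3.5252
Step 2: grad_x = 2*2*-3.369 = -13.4761, grad_y = 2*3*-3.5252 = -21.1511
  x_2 = -3.369 - 0.01*-13.4761 = -3.2343
  y_2 = -3.5252 - 0.01*-21.1511 = -3.3137
f(-3.2343, -3.3137) = 2*(-3.2343)^2 + 3*(-3.3137)^2 = 53.8623


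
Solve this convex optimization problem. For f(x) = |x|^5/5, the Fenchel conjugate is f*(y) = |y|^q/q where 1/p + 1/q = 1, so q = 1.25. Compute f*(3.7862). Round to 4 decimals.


The conjugate exponent q satisfies 1/p + 1/q = 1.
p = 5, so q = 5/(5 - 1) = 1.25
|y|^q = 3.7862^1.25 = 5.2815
f*(3.7862) = 5.2815 / 1.25 = 4.2252


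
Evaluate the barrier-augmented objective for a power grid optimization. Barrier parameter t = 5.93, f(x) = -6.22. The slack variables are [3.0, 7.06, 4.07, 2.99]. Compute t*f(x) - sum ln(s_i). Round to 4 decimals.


Step 1: Compute log-barrier.
ln values: [1.0986, 1.9544, 1.4036, 1.0953]
phi = -(1.0986 + 1.9544 + 1.4036 + 1.0953) = -5.552
Step 2: Compute augmented objective.
t*f(x) = 5.93*-6.22 = -36.8846
Total = -36.8846 - 5.552 = -42.4366


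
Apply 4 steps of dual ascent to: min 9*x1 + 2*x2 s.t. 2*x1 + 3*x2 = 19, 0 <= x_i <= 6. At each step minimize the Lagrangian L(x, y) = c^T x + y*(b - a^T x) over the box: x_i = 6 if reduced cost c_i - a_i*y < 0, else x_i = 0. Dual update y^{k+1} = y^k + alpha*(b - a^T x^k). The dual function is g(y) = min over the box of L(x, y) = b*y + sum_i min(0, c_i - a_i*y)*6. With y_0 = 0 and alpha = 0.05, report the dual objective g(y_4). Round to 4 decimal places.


Dual ascent for LP: min 9*x1 + 2*x2, 2*x1 + 3*x2 = 19, 0 <= x_i <= 6
Step 1: y^k = 0.0, reduced costs: (9.0, 2.0)
  x^k = (0.0, 0.0), subgradient = b - a^T x = 19.0
  y^{k+1} = 0.0 + 0.05*19.0 = 0.95
Step 2: y^k = 0.95, reduced costs: (7.1, -0.85)
  x^k = (0.0, 6.0), subgradient = b - a^T x = 1.0
  y^{k+1} = 0.95 + 0.05*1.0 = 1.0
Step 3: y^k = 1.0, reduced costs: (7.0, -1.0)
  x^k = (0.0, 6.0), subgradient = b - a^T x = 1.0
  y^{k+1} = 1.0 + 0.05*1.0 = 1.05
Step 4: y^k = 1.05, reduced costs: (6.9, -1.15)
  x^k = (0.0, 6.0), subgradient = b - a^T x = 1.0
  y^{k+1} = 1.05 + 0.05*1.0 = 1.1
Dual objective at y_4 = 1.1: reduced costs (6.8, -1.3), box minimizer x = (0.0, 6.0)
g(y_4) = b*y + (c1 - a1*y)*x1 + (c2 - a2*y)*x2 = 19*1.1 + 6.8*0.0 + (-1.3)*6.0 = 20.9 + 0.0 - 7.8 = 13.1


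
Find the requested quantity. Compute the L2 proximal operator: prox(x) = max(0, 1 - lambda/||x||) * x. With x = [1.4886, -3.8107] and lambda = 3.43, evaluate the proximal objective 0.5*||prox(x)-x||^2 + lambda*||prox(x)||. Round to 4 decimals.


Step 1: Compute ||x||.
||x|| = 4.0911
Step 2: Compute scaling factor.
scale = max(0, 1 - 3.43/4.0911) = 0.1616
Step 3: prox(x) = [0.2406, -0.6158]
||prox(x)|| = 0.6611
Step 4: Proximal objective.
0.5*||prox-x||^2 = 5.8825
lambda*||prox|| = 2.2676
Total = 8.1501
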